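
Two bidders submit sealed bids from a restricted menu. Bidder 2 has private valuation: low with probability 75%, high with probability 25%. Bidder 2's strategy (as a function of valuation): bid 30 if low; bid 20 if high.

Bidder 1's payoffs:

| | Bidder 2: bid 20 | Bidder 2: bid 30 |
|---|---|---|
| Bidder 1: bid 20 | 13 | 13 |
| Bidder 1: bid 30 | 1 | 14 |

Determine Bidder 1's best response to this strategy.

bid 20

E[bid 20] = 0.75·(13) + 0.25·(13) = 13
E[bid 30] = 0.75·(14) + 0.25·(1) = 10.75
Best response: bid 20 (13 is the largest).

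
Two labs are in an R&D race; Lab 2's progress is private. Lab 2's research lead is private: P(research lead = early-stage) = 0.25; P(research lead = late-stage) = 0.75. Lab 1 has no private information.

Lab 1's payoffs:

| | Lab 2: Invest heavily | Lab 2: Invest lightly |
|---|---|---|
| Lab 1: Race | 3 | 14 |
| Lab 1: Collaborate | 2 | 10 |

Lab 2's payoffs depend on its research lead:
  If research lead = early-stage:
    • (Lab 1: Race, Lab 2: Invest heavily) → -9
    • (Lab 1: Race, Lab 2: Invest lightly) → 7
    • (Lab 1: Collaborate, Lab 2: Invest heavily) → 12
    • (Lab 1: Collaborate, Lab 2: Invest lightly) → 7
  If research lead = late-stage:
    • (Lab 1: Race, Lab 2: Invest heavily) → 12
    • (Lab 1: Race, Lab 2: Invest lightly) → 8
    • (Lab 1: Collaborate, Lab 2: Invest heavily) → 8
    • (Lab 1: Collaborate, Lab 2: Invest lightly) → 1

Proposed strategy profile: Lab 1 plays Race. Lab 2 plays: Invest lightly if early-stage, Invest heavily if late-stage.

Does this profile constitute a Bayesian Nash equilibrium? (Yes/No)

A profile is a BNE iff every type of every player is best-responding given beliefs about the other side.
Lab 1 plays Race: E[Race] = 0.25·(14) + 0.75·(3) = 5.75; E[Collaborate] = 4. Best-responding. ✓
Lab 2 (research lead early-stage), facing Race: Invest heavily gives -9, Invest lightly gives 7. Proposed Invest lightly is best. ✓
Lab 2 (research lead late-stage), facing Race: Invest heavily gives 12, Invest lightly gives 8. Proposed Invest heavily is best. ✓

Yes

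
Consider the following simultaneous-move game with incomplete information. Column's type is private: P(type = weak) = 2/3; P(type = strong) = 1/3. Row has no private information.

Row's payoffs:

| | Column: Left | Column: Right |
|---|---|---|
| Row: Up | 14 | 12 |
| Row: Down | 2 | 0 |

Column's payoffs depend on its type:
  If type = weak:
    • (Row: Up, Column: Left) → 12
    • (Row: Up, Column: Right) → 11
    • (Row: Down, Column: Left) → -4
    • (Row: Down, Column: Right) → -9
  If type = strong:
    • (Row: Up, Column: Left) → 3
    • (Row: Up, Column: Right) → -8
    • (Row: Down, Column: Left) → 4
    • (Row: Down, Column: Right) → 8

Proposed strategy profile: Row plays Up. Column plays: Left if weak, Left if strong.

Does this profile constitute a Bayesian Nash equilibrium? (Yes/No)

Row plays Up: E[Up] = 2/3·(14) + 1/3·(14) = 14; E[Down] = 2. Best-responding. ✓
Column (type weak), facing Up: Left gives 12, Right gives 11. Proposed Left is best. ✓
Column (type strong), facing Up: Left gives 3, Right gives -8. Proposed Left is best. ✓

Yes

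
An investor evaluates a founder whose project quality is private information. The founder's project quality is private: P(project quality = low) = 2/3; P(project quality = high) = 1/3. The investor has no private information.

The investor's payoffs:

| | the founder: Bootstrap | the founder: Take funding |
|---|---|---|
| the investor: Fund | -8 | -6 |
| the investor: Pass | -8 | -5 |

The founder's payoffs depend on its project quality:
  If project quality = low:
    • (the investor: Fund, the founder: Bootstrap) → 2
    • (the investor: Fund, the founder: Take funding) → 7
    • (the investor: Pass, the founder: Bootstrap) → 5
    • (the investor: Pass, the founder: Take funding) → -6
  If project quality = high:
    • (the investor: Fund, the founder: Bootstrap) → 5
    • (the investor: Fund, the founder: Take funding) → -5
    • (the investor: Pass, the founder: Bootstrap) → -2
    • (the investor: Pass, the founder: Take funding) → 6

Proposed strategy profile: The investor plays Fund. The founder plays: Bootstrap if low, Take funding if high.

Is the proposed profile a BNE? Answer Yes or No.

No

The investor plays Fund: E[Fund] = 2/3·(-8) + 1/3·(-6) = -22/3; E[Pass] = -7. Not best-responding. ✗
The founder (project quality low), facing Fund: Bootstrap gives 2, Take funding gives 7. Proposed Bootstrap is not best — profitable deviation exists. ✗
The founder (project quality high), facing Fund: Bootstrap gives 5, Take funding gives -5. Proposed Take funding is not best — profitable deviation exists. ✗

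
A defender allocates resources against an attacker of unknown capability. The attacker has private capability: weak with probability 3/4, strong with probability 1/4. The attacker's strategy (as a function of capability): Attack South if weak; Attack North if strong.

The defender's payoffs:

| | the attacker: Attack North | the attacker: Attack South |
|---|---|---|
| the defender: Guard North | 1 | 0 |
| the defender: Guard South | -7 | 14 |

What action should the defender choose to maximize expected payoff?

Guard South

E[Guard North] = 3/4·(0) + 1/4·(1) = 1/4
E[Guard South] = 3/4·(14) + 1/4·(-7) = 35/4
Best response: Guard South (35/4 is the largest).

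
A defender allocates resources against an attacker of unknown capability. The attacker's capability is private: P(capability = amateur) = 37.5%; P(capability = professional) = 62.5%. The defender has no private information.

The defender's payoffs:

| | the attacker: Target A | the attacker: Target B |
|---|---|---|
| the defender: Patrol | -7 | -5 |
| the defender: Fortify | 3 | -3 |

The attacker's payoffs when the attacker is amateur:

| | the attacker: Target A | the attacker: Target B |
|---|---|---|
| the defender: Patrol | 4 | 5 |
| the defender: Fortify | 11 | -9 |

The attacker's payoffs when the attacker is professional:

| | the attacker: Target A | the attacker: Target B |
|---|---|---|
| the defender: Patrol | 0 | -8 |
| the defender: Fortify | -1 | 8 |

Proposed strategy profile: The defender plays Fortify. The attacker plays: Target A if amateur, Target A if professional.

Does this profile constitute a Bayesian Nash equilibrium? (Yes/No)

The defender plays Fortify: E[Fortify] = 0.375·(3) + 0.625·(3) = 3; E[Patrol] = -7. Best-responding. ✓
The attacker (capability amateur), facing Fortify: Target A gives 11, Target B gives -9. Proposed Target A is best. ✓
The attacker (capability professional), facing Fortify: Target A gives -1, Target B gives 8. Proposed Target A is not best — profitable deviation exists. ✗

No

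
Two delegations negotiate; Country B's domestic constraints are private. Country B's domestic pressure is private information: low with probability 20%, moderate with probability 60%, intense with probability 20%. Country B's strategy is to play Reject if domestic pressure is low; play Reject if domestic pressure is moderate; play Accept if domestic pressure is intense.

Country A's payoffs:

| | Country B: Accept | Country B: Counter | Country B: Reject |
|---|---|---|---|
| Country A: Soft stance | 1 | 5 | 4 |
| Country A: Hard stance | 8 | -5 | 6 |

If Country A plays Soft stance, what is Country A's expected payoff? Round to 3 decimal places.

E[Soft stance] = 0.2·4 + 0.6·4 + 0.2·1 = 0.8 + 2.4 + 0.2 = 3.4

3.400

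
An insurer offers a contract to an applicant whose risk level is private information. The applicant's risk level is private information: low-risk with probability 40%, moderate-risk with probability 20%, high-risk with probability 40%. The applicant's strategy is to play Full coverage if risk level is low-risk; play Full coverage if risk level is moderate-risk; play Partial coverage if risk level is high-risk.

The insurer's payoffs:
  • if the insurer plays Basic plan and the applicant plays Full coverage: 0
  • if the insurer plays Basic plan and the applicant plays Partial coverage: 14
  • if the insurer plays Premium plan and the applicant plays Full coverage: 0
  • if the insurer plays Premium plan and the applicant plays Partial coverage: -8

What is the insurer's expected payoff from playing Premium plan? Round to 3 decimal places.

Take the expectation over the applicant's risk level, weighting each type's action by its prior probability.
E[Premium plan] = 0.4·0 + 0.2·0 + 0.4·(-8) = 0 + 0 + (-3.2) = -3.2

-3.200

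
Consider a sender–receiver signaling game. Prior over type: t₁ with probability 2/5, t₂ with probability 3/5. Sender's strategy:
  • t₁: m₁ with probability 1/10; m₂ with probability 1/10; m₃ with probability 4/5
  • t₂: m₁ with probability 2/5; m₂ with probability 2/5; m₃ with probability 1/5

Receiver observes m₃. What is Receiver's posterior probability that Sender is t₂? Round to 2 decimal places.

0.27

P(m₃) = (2/5)·(4/5) + (3/5)·(1/5) = 11/25
P(t₂ | m₃) = ((3/5)·(1/5)) / (11/25) = (3/25) / (11/25) = 3/11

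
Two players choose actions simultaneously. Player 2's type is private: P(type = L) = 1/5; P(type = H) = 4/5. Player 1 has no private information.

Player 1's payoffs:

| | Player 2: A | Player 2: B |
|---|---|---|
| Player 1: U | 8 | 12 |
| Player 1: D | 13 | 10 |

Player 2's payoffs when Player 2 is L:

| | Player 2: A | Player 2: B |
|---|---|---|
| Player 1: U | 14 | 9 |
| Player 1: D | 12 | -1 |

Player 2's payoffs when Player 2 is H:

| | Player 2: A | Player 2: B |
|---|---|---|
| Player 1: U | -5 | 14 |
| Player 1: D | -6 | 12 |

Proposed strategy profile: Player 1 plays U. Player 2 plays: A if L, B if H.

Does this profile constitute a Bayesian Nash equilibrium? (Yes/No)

Yes

A profile is a BNE iff every type of every player is best-responding given beliefs about the other side.
Player 1 plays U: E[U] = 1/5·(8) + 4/5·(12) = 56/5; E[D] = 53/5. Best-responding. ✓
Player 2 (type L), facing U: A gives 14, B gives 9. Proposed A is best. ✓
Player 2 (type H), facing U: A gives -5, B gives 14. Proposed B is best. ✓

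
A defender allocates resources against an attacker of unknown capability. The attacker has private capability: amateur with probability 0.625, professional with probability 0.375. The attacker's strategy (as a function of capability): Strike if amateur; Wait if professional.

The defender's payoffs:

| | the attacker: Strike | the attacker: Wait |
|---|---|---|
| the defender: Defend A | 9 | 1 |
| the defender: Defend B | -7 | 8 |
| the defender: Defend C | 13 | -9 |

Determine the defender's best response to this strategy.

Defend A

E[Defend A] = 0.625·(9) + 0.375·(1) = 6
E[Defend B] = 0.625·(-7) + 0.375·(8) = -1.375
E[Defend C] = 0.625·(13) + 0.375·(-9) = 4.75
Best response: Defend A (6 is the largest).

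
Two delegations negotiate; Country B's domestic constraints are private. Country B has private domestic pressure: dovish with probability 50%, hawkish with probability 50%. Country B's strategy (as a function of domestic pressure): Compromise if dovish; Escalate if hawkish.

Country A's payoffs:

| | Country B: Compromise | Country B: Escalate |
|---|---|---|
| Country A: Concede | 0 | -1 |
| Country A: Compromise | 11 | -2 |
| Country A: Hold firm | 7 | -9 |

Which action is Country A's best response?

Compromise

Compute Country A's expected payoff for each action, taking the expectation over Country B's type.
E[Concede] = 0.5·(0) + 0.5·(-1) = -0.5
E[Compromise] = 0.5·(11) + 0.5·(-2) = 4.5
E[Hold firm] = 0.5·(7) + 0.5·(-9) = -1
Best response: Compromise (4.5 is the largest).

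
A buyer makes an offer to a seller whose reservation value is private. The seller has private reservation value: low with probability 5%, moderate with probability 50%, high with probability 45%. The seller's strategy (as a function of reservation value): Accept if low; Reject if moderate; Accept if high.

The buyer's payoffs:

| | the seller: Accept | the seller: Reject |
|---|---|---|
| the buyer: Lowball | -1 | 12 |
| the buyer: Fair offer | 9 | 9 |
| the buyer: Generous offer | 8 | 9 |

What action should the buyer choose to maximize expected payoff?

E[Lowball] = 0.05·(-1) + 0.5·(12) + 0.45·(-1) = 5.5
E[Fair offer] = 0.05·(9) + 0.5·(9) + 0.45·(9) = 9
E[Generous offer] = 0.05·(8) + 0.5·(9) + 0.45·(8) = 8.5
Best response: Fair offer (9 is the largest).

Fair offer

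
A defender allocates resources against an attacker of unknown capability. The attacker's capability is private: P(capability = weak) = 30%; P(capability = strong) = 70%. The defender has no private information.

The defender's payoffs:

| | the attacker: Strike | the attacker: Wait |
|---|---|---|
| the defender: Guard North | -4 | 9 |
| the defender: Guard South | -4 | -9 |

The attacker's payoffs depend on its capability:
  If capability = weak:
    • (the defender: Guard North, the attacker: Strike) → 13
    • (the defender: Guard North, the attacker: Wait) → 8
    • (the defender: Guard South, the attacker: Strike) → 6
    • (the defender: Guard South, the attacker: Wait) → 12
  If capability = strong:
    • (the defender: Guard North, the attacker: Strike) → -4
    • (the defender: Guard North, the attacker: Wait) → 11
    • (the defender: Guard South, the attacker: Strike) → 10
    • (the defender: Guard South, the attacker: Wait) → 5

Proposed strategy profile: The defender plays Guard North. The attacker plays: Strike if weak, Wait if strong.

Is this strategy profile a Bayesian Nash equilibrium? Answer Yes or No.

Yes

The defender plays Guard North: E[Guard North] = 0.3·(-4) + 0.7·(9) = 5.1; E[Guard South] = -7.5. Best-responding. ✓
The attacker (capability weak), facing Guard North: Strike gives 13, Wait gives 8. Proposed Strike is best. ✓
The attacker (capability strong), facing Guard North: Strike gives -4, Wait gives 11. Proposed Wait is best. ✓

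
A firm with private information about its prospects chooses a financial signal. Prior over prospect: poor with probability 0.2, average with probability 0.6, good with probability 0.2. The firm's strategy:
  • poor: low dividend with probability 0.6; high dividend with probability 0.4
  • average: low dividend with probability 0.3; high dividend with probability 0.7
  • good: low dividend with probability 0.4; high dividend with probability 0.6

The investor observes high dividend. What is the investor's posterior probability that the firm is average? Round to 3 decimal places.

0.677

P(high dividend) = 0.2·0.4 + 0.6·0.7 + 0.2·0.6 = 0.62
P(average | high dividend) = (0.6·0.7) / 0.62 = 0.42 / 0.62 = 0.677419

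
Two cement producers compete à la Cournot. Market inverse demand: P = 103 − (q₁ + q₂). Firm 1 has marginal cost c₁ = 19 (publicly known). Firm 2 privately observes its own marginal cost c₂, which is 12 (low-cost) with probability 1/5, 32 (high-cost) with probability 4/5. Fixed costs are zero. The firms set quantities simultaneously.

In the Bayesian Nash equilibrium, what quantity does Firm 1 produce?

31

Each type of Firm 2 best-responds to q₁; Firm 1 best-responds to the expected q₂ over Firm 2's types.
Firm 2 with cost c maximizes (103 − (q₁+q₂) − c)·q₂, giving q₂(c) = (103 − c − q₁)/2.
E[c₂] = 1/5·12 + 4/5·32 = 28
Firm 1's FOC against E[q₂] yields q₁ = (103 − 2·19 + E[c₂])/3 = (103 − 38 + 28)/3 = 31.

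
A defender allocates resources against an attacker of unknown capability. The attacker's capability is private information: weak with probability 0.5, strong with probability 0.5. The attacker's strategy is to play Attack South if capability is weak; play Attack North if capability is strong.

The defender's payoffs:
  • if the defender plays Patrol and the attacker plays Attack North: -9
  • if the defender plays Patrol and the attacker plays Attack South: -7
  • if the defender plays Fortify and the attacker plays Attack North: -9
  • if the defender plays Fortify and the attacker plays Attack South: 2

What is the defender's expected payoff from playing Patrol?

E[Patrol] = 0.5·(-7) + 0.5·(-9) = (-3.5) + (-4.5) = -8

-8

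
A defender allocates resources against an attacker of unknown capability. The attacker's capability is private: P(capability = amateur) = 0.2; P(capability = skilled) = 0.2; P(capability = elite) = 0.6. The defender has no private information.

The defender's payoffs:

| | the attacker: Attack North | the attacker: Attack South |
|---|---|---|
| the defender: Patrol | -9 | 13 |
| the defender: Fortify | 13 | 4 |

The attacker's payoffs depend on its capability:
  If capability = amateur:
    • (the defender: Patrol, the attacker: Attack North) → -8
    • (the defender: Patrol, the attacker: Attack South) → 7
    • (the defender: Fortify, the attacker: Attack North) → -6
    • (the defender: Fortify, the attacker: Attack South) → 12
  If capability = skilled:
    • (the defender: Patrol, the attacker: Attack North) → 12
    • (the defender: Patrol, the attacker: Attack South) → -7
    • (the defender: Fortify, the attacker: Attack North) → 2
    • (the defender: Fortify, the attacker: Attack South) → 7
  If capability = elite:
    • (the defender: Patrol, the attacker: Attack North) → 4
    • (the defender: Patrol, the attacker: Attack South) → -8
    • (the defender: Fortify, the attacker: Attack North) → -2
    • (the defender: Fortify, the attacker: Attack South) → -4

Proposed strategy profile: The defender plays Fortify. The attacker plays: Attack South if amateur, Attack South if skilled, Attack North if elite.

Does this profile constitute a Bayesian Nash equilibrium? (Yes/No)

The defender plays Fortify: E[Fortify] = 0.2·(4) + 0.2·(4) + 0.6·(13) = 9.4; E[Patrol] = -0.2. Best-responding. ✓
The attacker (capability amateur), facing Fortify: Attack North gives -6, Attack South gives 12. Proposed Attack South is best. ✓
The attacker (capability skilled), facing Fortify: Attack North gives 2, Attack South gives 7. Proposed Attack South is best. ✓
The attacker (capability elite), facing Fortify: Attack North gives -2, Attack South gives -4. Proposed Attack North is best. ✓

Yes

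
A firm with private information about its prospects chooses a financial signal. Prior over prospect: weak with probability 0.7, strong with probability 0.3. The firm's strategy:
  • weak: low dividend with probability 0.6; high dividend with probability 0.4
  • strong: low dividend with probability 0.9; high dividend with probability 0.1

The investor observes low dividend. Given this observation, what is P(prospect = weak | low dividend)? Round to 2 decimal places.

0.61

P(low dividend) = 0.7·0.6 + 0.3·0.9 = 0.69
P(weak | low dividend) = (0.7·0.6) / 0.69 = 0.42 / 0.69 = 0.608696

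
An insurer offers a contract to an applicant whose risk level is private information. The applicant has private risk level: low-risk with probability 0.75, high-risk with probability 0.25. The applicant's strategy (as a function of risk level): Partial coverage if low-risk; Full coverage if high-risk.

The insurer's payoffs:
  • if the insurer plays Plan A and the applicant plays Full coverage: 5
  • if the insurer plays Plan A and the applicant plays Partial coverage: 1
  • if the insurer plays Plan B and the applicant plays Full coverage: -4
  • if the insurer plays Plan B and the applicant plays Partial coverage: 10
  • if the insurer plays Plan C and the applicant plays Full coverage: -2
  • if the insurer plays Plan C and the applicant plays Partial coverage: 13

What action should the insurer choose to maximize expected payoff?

Compute the insurer's expected payoff for each action, taking the expectation over the applicant's type.
E[Plan A] = 0.75·(1) + 0.25·(5) = 2
E[Plan B] = 0.75·(10) + 0.25·(-4) = 6.5
E[Plan C] = 0.75·(13) + 0.25·(-2) = 9.25
Best response: Plan C (9.25 is the largest).

Plan C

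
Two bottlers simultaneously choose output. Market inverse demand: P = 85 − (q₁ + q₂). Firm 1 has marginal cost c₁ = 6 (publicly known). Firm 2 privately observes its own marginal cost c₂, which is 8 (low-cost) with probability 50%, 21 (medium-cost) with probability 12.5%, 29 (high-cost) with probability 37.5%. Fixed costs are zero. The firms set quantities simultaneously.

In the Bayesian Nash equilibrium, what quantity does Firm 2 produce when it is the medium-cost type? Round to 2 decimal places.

Type-c best response for Firm 2: q₂(c) = (85 − c)/2 − q₁/2.
Firm 1 maximizes expected profit; its first-order condition is 85 − 2q₁ − E[q₂] − 6 = 0.
Substituting E[q₂] and solving: E[c₂] = 17.5, so q₁ = (85 − 2·6 + 17.5)/3 = 30.1667.
q₂(medium-cost) = (85 − 21 − 30.1667)/2 = 16.9167.

16.92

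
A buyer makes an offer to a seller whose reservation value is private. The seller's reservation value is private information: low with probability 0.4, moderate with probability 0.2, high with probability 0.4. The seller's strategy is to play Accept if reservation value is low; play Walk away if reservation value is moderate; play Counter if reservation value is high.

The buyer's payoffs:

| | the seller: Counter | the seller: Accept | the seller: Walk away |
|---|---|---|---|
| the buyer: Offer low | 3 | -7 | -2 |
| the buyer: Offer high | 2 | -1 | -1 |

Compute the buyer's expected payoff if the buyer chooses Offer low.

-2

E[Offer low] = 0.4·(-7) + 0.2·(-2) + 0.4·3 = (-2.8) + (-0.4) + 1.2 = -2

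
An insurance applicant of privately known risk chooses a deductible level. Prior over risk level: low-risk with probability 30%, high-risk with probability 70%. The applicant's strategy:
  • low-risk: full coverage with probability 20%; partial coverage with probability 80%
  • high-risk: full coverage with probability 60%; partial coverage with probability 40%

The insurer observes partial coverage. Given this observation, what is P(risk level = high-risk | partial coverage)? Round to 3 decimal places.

0.538

P(partial coverage) = 0.3·0.8 + 0.7·0.4 = 0.52
P(high-risk | partial coverage) = (0.7·0.4) / 0.52 = 0.28 / 0.52 = 0.538462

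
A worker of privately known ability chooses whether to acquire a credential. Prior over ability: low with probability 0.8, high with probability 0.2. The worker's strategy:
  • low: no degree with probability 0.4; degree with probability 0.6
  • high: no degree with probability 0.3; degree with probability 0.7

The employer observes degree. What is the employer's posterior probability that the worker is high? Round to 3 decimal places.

0.226

P(degree) = 0.8·0.6 + 0.2·0.7 = 0.62
P(high | degree) = (0.2·0.7) / 0.62 = 0.14 / 0.62 = 0.225806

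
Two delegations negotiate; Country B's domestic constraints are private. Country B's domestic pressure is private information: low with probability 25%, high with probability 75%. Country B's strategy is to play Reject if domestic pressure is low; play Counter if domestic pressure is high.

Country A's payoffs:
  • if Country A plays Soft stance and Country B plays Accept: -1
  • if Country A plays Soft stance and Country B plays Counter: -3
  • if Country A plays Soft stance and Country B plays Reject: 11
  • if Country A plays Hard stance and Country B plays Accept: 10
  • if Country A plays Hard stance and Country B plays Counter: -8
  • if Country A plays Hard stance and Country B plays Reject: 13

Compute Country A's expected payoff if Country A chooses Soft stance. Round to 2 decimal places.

0.50

E[Soft stance] = 0.25·11 + 0.75·(-3) = 2.75 + (-2.25) = 0.5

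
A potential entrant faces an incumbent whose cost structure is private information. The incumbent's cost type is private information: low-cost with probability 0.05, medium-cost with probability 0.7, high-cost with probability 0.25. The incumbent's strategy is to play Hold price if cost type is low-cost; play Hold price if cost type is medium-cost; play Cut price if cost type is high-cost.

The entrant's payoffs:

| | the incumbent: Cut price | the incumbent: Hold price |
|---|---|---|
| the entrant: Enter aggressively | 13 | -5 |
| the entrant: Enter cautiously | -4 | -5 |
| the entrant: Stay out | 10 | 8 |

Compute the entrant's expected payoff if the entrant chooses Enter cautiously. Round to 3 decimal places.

Take the expectation over the incumbent's cost type, weighting each type's action by its prior probability.
E[Enter cautiously] = 0.05·(-5) + 0.7·(-5) + 0.25·(-4) = (-0.25) + (-3.5) + (-1) = -4.75

-4.750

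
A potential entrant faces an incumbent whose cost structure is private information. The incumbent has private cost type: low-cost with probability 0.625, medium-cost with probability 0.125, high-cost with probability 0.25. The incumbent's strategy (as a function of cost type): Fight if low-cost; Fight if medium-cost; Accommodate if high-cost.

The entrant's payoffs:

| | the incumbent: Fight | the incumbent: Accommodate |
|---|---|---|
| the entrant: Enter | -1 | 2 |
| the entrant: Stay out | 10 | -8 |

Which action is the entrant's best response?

E[Enter] = 0.625·(-1) + 0.125·(-1) + 0.25·(2) = -0.25
E[Stay out] = 0.625·(10) + 0.125·(10) + 0.25·(-8) = 5.5
Best response: Stay out (5.5 is the largest).

Stay out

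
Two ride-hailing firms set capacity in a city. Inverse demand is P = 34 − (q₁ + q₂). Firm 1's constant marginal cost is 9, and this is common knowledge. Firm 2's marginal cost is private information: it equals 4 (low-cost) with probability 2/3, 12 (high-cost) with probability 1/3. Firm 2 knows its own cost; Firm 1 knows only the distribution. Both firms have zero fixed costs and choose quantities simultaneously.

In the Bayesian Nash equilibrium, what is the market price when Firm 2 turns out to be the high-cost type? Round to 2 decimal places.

19.22

Type-c best response for Firm 2: q₂(c) = (34 − c)/2 − q₁/2.
Firm 1 maximizes expected profit; its first-order condition is 34 − 2q₁ − E[q₂] − 9 = 0.
Substituting E[q₂] and solving: E[c₂] = 6.66667, so q₁ = (34 − 2·9 + 6.66667)/3 = 7.55556.
q₂(high-cost) = 7.22222, so P = 34 − (7.55556 + 7.22222) = 19.2222.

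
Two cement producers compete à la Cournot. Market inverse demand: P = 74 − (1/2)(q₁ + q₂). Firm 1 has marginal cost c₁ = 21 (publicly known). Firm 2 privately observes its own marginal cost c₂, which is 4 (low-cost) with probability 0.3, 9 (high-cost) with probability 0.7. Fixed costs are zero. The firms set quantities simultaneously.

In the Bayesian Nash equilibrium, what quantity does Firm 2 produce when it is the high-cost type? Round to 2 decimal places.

Firm 2 with cost c maximizes (74 − (1/2)(q₁+q₂) − c)·q₂, giving q₂(c) = (74 − c − (1/2)q₁).
E[c₂] = 0.3·4 + 0.7·9 = 7.5
Firm 1's FOC against E[q₂] yields q₁ = (74 − 2·21 + E[c₂])/(3/2) = (74 − 42 + 7.5)/(3/2) = 26.3333.
q₂(high-cost) = (74 − 9 − (1/2)·26.3333) = 51.8333.

51.83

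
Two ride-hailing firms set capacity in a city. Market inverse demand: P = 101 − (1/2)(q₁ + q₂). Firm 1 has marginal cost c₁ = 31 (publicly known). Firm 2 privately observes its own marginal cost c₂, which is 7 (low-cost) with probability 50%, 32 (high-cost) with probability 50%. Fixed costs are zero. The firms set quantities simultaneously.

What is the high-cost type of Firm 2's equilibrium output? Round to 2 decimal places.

49.50

Type-c best response for Firm 2: q₂(c) = (101 − c) − q₁/2.
Firm 1 maximizes expected profit; its first-order condition is 101 − q₁ − (1/2)E[q₂] − 31 = 0.
Substituting E[q₂] and solving: E[c₂] = 19.5, so q₁ = (101 − 2·31 + 19.5)/(3/2) = 39.
q₂(high-cost) = (101 − 32 − (1/2)·39) = 49.5.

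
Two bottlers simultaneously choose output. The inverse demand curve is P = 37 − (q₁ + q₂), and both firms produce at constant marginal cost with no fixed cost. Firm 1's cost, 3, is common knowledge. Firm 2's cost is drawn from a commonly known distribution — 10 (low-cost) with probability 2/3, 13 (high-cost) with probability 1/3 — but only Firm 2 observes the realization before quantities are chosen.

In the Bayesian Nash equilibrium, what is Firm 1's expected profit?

Each type of Firm 2 best-responds to q₁; Firm 1 best-responds to the expected q₂ over Firm 2's types.
Firm 2 with cost c maximizes (37 − (q₁+q₂) − c)·q₂, giving q₂(c) = (37 − c − q₁)/2.
E[c₂] = 2/3·10 + 1/3·13 = 11
Firm 1's FOC against E[q₂] yields q₁ = (37 − 2·3 + E[c₂])/3 = (37 − 6 + 11)/3 = 14.
E[P] = 37 − (q₁ + E[q₂]) = 17; Firm 1's expected profit = (E[P] − 3)·q₁ = (17 − 3)·14 = 196.

196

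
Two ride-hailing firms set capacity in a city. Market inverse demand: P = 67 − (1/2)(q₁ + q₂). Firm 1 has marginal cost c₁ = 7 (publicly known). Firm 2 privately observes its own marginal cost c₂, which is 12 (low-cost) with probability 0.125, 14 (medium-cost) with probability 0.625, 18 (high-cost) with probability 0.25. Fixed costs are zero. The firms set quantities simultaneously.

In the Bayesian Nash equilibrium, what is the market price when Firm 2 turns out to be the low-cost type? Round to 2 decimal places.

28.21

Firm 2 with cost c maximizes (67 − (1/2)(q₁+q₂) − c)·q₂, giving q₂(c) = (67 − c − (1/2)q₁).
E[c₂] = 0.125·12 + 0.625·14 + 0.25·18 = 14.75
Firm 1's FOC against E[q₂] yields q₁ = (67 − 2·7 + E[c₂])/(3/2) = (67 − 14 + 14.75)/(3/2) = 45.1667.
q₂(low-cost) = 32.4167, so P = 67 − (1/2)·(45.1667 + 32.4167) = 28.2083.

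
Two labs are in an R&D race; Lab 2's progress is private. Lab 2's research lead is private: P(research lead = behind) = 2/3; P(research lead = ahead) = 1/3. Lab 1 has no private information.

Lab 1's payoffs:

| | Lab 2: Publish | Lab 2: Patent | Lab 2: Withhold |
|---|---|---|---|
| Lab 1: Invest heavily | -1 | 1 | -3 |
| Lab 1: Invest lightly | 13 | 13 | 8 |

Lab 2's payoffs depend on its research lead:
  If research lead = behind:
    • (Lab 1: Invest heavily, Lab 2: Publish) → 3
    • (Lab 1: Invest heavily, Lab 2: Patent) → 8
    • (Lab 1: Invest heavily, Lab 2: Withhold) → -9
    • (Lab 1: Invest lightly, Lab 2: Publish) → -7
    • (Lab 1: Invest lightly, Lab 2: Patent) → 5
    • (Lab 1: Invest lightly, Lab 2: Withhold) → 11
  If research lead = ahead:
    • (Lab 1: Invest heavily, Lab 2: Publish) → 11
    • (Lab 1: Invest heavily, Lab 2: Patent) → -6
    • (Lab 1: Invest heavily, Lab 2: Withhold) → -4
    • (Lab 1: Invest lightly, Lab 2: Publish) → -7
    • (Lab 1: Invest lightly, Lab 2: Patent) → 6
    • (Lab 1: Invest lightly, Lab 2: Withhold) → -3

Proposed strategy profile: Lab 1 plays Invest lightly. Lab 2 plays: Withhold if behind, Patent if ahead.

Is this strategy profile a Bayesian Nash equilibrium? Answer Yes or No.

Lab 1 plays Invest lightly: E[Invest lightly] = 2/3·(8) + 1/3·(13) = 29/3; E[Invest heavily] = -5/3. Best-responding. ✓
Lab 2 (research lead behind), facing Invest lightly: Publish gives -7, Patent gives 5, Withhold gives 11. Proposed Withhold is best. ✓
Lab 2 (research lead ahead), facing Invest lightly: Publish gives -7, Patent gives 6, Withhold gives -3. Proposed Patent is best. ✓

Yes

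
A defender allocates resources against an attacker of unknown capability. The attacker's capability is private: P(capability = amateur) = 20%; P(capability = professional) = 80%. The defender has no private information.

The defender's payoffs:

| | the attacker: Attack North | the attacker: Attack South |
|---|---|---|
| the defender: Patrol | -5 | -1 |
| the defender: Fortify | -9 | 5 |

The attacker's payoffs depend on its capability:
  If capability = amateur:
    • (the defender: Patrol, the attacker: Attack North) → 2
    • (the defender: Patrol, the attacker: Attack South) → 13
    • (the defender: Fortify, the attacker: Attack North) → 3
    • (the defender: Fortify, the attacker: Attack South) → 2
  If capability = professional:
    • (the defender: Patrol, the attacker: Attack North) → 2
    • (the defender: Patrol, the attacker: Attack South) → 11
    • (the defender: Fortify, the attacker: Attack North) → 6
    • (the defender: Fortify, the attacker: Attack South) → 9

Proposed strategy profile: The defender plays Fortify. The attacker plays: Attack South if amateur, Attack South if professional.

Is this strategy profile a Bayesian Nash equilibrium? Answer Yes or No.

A profile is a BNE iff every type of every player is best-responding given beliefs about the other side.
The defender plays Fortify: E[Fortify] = 0.2·(5) + 0.8·(5) = 5; E[Patrol] = -1. Best-responding. ✓
The attacker (capability amateur), facing Fortify: Attack North gives 3, Attack South gives 2. Proposed Attack South is not best — profitable deviation exists. ✗
The attacker (capability professional), facing Fortify: Attack North gives 6, Attack South gives 9. Proposed Attack South is best. ✓

No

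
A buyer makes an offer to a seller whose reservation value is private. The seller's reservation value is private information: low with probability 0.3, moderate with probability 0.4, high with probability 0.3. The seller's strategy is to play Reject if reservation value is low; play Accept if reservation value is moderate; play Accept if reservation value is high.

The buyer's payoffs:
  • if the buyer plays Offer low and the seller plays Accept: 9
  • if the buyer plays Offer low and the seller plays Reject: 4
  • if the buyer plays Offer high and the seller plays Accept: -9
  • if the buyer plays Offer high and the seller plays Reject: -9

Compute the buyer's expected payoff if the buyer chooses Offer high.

-9

E[Offer high] = 0.3·(-9) + 0.4·(-9) + 0.3·(-9) = (-2.7) + (-3.6) + (-2.7) = -9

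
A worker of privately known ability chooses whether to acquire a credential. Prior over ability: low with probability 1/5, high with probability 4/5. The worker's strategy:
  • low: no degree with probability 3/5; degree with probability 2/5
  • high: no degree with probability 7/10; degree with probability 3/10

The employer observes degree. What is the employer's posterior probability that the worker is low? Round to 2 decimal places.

0.25

P(degree) = (1/5)·(2/5) + (4/5)·(3/10) = 8/25
P(low | degree) = ((1/5)·(2/5)) / (8/25) = (2/25) / (8/25) = 1/4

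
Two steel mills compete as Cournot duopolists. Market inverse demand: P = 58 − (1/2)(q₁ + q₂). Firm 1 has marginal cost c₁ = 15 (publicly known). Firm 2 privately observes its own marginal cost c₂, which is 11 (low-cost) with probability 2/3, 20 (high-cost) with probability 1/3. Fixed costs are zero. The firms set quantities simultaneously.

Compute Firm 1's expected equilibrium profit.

Firm 2 with cost c maximizes (58 − (1/2)(q₁+q₂) − c)·q₂, giving q₂(c) = (58 − c − (1/2)q₁).
E[c₂] = 2/3·11 + 1/3·20 = 14
Firm 1's FOC against E[q₂] yields q₁ = (58 − 2·15 + E[c₂])/(3/2) = (58 − 30 + 14)/(3/2) = 28.
E[P] = 58 − (1/2)·(q₁ + E[q₂]) = 29; Firm 1's expected profit = (E[P] − 15)·q₁ = (29 − 15)·28 = 392.

392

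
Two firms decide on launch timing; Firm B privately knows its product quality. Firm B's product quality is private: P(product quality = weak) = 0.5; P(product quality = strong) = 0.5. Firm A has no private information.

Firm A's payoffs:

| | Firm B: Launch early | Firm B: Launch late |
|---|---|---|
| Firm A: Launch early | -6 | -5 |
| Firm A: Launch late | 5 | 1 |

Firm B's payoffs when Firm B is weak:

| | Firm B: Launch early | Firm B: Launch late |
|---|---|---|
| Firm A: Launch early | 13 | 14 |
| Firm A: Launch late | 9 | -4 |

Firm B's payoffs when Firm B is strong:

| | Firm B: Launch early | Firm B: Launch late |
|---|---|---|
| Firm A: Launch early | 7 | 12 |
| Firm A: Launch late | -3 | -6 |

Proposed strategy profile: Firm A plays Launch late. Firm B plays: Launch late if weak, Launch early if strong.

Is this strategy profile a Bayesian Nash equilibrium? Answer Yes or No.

No

A profile is a BNE iff every type of every player is best-responding given beliefs about the other side.
Firm A plays Launch late: E[Launch late] = 0.5·(1) + 0.5·(5) = 3; E[Launch early] = -5.5. Best-responding. ✓
Firm B (product quality weak), facing Launch late: Launch early gives 9, Launch late gives -4. Proposed Launch late is not best — profitable deviation exists. ✗
Firm B (product quality strong), facing Launch late: Launch early gives -3, Launch late gives -6. Proposed Launch early is best. ✓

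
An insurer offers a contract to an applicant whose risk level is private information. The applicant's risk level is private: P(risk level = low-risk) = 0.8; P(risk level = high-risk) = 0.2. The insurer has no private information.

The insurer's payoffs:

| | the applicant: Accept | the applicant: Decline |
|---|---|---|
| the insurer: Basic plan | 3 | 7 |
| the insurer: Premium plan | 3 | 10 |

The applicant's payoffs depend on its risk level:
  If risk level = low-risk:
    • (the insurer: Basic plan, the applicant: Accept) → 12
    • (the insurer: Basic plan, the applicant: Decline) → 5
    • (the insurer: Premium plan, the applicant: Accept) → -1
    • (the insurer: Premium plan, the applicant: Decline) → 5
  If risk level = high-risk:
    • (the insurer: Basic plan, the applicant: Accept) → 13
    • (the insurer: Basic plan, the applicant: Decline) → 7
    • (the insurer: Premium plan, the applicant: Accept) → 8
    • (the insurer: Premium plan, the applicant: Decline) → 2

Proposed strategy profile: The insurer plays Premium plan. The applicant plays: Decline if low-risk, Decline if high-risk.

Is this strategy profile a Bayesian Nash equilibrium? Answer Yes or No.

No

The insurer plays Premium plan: E[Premium plan] = 0.8·(10) + 0.2·(10) = 10; E[Basic plan] = 7. Best-responding. ✓
The applicant (risk level low-risk), facing Premium plan: Accept gives -1, Decline gives 5. Proposed Decline is best. ✓
The applicant (risk level high-risk), facing Premium plan: Accept gives 8, Decline gives 2. Proposed Decline is not best — profitable deviation exists. ✗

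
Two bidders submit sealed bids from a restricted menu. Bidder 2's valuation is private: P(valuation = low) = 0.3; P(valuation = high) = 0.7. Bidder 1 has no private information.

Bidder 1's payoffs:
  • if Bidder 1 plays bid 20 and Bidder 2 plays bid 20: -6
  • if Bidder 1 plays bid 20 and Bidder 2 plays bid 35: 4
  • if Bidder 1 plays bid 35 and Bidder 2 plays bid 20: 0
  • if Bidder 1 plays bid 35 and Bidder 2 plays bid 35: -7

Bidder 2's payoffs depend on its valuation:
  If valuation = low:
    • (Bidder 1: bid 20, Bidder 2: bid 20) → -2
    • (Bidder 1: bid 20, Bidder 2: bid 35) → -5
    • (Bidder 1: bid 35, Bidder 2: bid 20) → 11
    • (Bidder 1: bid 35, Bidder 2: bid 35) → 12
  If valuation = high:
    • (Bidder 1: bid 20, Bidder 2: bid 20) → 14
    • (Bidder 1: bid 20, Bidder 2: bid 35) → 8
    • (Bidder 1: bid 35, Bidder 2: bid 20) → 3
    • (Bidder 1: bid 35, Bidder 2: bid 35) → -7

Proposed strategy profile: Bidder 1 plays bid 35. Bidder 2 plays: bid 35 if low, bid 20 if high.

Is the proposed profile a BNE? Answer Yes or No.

Yes

Bidder 1 plays bid 35: E[bid 35] = 0.3·(-7) + 0.7·(0) = -2.1; E[bid 20] = -3. Best-responding. ✓
Bidder 2 (valuation low), facing bid 35: bid 20 gives 11, bid 35 gives 12. Proposed bid 35 is best. ✓
Bidder 2 (valuation high), facing bid 35: bid 20 gives 3, bid 35 gives -7. Proposed bid 20 is best. ✓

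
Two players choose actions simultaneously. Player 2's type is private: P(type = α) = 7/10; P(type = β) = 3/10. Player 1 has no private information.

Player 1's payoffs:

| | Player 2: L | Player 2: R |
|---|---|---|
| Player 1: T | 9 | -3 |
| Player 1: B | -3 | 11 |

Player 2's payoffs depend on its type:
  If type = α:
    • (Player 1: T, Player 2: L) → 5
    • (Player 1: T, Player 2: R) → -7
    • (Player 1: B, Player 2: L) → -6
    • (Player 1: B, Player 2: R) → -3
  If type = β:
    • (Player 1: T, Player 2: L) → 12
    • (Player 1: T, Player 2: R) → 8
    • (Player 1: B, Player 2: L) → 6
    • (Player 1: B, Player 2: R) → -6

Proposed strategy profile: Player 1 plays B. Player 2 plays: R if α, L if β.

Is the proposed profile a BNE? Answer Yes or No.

A profile is a BNE iff every type of every player is best-responding given beliefs about the other side.
Player 1 plays B: E[B] = 7/10·(11) + 3/10·(-3) = 34/5; E[T] = 3/5. Best-responding. ✓
Player 2 (type α), facing B: L gives -6, R gives -3. Proposed R is best. ✓
Player 2 (type β), facing B: L gives 6, R gives -6. Proposed L is best. ✓

Yes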